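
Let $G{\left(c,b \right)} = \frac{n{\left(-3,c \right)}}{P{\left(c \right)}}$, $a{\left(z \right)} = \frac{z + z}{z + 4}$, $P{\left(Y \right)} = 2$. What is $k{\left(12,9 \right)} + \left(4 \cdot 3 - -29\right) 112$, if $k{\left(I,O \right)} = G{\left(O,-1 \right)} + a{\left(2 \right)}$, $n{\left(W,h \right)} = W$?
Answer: $\frac{27547}{6} \approx 4591.2$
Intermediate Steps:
$a{\left(z \right)} = \frac{2 z}{4 + z}$
$G{\left(c,b \right)} = - \frac{3}{2}$
$k{\left(I,O \right)} = - \frac{5}{6}$ ($k{\left(I,O \right)} = - \frac{3}{2} + 2 \cdot 2 \frac{1}{4 + 2} = - \frac{3}{2} + 2 \cdot 2 \cdot \frac{1}{6} = - \frac{3}{2} + \frac{2}{3} = - \frac{5}{6}$)
$k{\left(12,9 \right)} + \left(4 \cdot 3 - -29\right) 112 = - \frac{5}{6} + \left(4 \cdot 3 - -29\right) 112 = - \frac{5}{6} + \left(12 + 29\right) 112 = - \frac{5}{6} + 41 \cdot 112 = - \frac{5}{6} + 4592 = \frac{27547}{6}$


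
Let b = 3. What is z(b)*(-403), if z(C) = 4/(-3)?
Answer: 1612/3 ≈ 537.33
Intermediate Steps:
z(C) = -4/3 (z(C) = 4*(-⅓) = -4/3)
z(b)*(-403) = -4/3*(-403) = 1612/3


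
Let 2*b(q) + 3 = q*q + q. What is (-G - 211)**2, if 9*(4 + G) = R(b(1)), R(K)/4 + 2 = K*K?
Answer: 3444736/81 ≈ 42528.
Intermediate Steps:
b(q) = -3/2 + q/2 + q**2/2 (b(q) = -3/2 + (q*q + q)/2 = -3/2 + (q**2 + q)/2 = -3/2 + (q + q**2)/2 = -3/2 + (q/2 + q**2/2) = -3/2 + q/2 + q**2/2)
R(K) = -8 + 4*K**2 (R(K) = -8 + 4*(K*K) = -8 + 4*K**2)
G = -43/9 (G = -4 + (-8 + 4*(-3/2 + (1/2)*1 + (1/2)*1**2)**2)/9 = -4 + (-8 + 4*(-3/2 + 1/2 + (1/2)*1)**2)/9 = -4 + (-8 + 4*(-3/2 + 1/2 + 1/2)**2)/9 = -4 + (-8 + 4*(-1/2)**2)/9 = -4 + (-8 + 4*(1/4))/9 = -4 + (-8 + 1)/9 = -4 + (1/9)*(-7) = -4 - 7/9 = -43/9 ≈ -4.7778)
(-G - 211)**2 = (-1*(-43/9) - 211)**2 = (43/9 - 211)**2 = (-1856/9)**2 = 3444736/81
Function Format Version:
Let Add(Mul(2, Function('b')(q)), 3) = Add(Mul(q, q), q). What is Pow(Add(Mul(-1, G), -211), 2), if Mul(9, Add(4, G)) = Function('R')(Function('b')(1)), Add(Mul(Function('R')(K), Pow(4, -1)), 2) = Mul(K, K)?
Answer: Rational(3444736, 81) ≈ 42528.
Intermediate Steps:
Function('b')(q) = Add(Rational(-3, 2), Mul(Rational(1, 2), q), Mul(Rational(1, 2), Pow(q, 2))) (Function('b')(q) = Add(Rational(-3, 2), Mul(Rational(1, 2), Add(Mul(q, q), q))) = Add(Rational(-3, 2), Mul(Rational(1, 2), Add(Pow(q, 2), q))) = Add(Rational(-3, 2), Mul(Rational(1, 2), Add(q, Pow(q, 2)))) = Add(Rational(-3, 2), Add(Mul(Rational(1, 2), q), Mul(Rational(1, 2), Pow(q, 2)))) = Add(Rational(-3, 2), Mul(Rational(1, 2), q), Mul(Rational(1, 2), Pow(q, 2))))
Function('R')(K) = Add(-8, Mul(4, Pow(K, 2))) (Function('R')(K) = Add(-8, Mul(4, Mul(K, K))) = Add(-8, Mul(4, Pow(K, 2))))
G = Rational(-43, 9) (G = Add(-4, Mul(Rational(1, 9), Add(-8, Mul(4, Pow(Add(Rational(-3, 2), Mul(Rational(1, 2), 1), Mul(Rational(1, 2), Pow(1, 2))), 2))))) = Add(-4, Mul(Rational(1, 9), Add(-8, Mul(4, Pow(Add(Rational(-3, 2), Rational(1, 2), Mul(Rational(1, 2), 1)), 2))))) = Add(-4, Mul(Rational(1, 9), Add(-8, Mul(4, Pow(Add(Rational(-3, 2), Rational(1, 2), Rational(1, 2)), 2))))) = Add(-4, Mul(Rational(1, 9), Add(-8, Mul(4, Pow(Rational(-1, 2), 2))))) = Add(-4, Mul(Rational(1, 9), Add(-8, Mul(4, Rational(1, 4))))) = Add(-4, Mul(Rational(1, 9), Add(-8, 1))) = Add(-4, Mul(Rational(1, 9), -7)) = Add(-4, Rational(-7, 9)) = Rational(-43, 9) ≈ -4.7778)
Pow(Add(Mul(-1, G), -211), 2) = Pow(Add(Mul(-1, Rational(-43, 9)), -211), 2) = Pow(Add(Rational(43, 9), -211), 2) = Pow(Rational(-1856, 9), 2) = Rational(3444736, 81)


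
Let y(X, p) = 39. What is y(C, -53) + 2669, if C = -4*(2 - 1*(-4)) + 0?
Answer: 2708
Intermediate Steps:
C = -24 (C = -4*(2 + 4) + 0 = -4*6 + 0 = -24 + 0 = -24)
y(C, -53) + 2669 = 39 + 2669 = 2708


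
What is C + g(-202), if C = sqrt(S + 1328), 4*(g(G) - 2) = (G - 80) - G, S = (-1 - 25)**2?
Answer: -18 + 2*sqrt(501) ≈ 26.766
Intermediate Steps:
S = 676 (S = (-26)**2 = 676)
g(G) = -18 (g(G) = 2 + ((G - 80) - G)/4 = 2 + ((-80 + G) - G)/4 = 2 + (1/4)*(-80) = 2 - 20 = -18)
C = 2*sqrt(501) (C = sqrt(676 + 1328) = sqrt(2004) = 2*sqrt(501) ≈ 44.766)
C + g(-202) = 2*sqrt(501) - 18 = -18 + 2*sqrt(501)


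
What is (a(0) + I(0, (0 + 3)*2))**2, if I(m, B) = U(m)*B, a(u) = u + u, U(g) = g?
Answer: 0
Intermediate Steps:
a(u) = 2*u
I(m, B) = B*m (I(m, B) = m*B = B*m)
(a(0) + I(0, (0 + 3)*2))**2 = (2*0 + ((0 + 3)*2)*0)**2 = (0 + (3*2)*0)**2 = (0 + 6*0)**2 = (0 + 0)**2 = 0**2 = 0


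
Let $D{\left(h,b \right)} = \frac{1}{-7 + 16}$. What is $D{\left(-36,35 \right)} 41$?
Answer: $\frac{41}{9} \approx 4.5556$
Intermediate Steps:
$D{\left(h,b \right)} = \frac{1}{9}$
$D{\left(-36,35 \right)} 41 = \frac{1}{9} \cdot 41 = \frac{41}{9}$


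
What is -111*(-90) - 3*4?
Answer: 9978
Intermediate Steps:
-111*(-90) - 3*4 = 9990 - 12 = 9978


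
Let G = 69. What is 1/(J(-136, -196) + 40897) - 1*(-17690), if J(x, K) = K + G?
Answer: 721221301/40770 ≈ 17690.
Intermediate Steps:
J(x, K) = 69 + K (J(x, K) = K + 69 = 69 + K)
1/(J(-136, -196) + 40897) - 1*(-17690) = 1/((69 - 196) + 40897) - 1*(-17690) = 1/(-127 + 40897) + 17690 = 1/40770 + 17690 = 721221301/40770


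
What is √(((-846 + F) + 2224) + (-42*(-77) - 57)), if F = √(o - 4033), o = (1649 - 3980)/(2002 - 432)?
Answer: √(11227619500 + 1570*I*√9944601370)/1570 ≈ 67.492 + 0.47055*I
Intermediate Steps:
o = -2331/1570 ≈ -1.4847
F = I*√9944601370/1570 (F = √(-2331/1570 - 4033) = √(-6334141/1570) = I*√9944601370/1570 ≈ 63.518*I)
√(((-846 + F) + 2224) + (-42*(-77) - 57)) = √(((-846 + I*√9944601370/1570) + 2224) + (-42*(-77) - 57)) = √((1378 + I*√9944601370/1570) + (3234 - 57)) = √((1378 + I*√9944601370/1570) + 3177) = √(4555 + I*√9944601370/1570)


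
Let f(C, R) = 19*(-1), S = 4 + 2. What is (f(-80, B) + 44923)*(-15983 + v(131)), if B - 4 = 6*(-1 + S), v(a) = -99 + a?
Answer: -716263704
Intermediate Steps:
S = 6
B = 34 (B = 4 + 6*(-1 + 6) = 4 + 6*5 = 4 + 30 = 34)
f(C, R) = -19
(f(-80, B) + 44923)*(-15983 + v(131)) = (-19 + 44923)*(-15983 + (-99 + 131)) = 44904*(-15983 + 32) = 44904*(-15951) = -716263704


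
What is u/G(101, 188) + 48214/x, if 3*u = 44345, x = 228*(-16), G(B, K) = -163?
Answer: -10297067/99104 ≈ -103.90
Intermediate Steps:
x = -3648
u = 44345/3 (u = (⅓)*44345 = 44345/3 ≈ 14782.)
u/G(101, 188) + 48214/x = (44345/3)/(-163) + 48214/(-3648) = (44345/3)*(-1/163) + 48214*(-1/3648) = -44345/489 - 24107/1824 = -10297067/99104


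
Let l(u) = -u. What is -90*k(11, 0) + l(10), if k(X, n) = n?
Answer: -10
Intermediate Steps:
-90*k(11, 0) + l(10) = -90*0 - 1*10 = 0 - 10 = -10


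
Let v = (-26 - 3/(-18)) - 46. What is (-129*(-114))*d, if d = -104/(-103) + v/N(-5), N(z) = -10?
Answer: 124101483/1030 ≈ 1.2049e+5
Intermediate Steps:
v = -431/6 (v = (-26 - 3*(-1)/18) - 46 = (-26 - 1*(-⅙)) - 46 = (-26 + ⅙) - 46 = -155/6 - 46 = -431/6 ≈ -71.833)
d = 50633/6180 (d = -104/(-103) - 431/6/(-10) = -104*(-1/103) - 431/6*(-⅒) = 104/103 + 431/60 = 50633/6180 ≈ 8.1930)
(-129*(-114))*d = -129*(-114)*(50633/6180) = 14706*(50633/6180) = 124101483/1030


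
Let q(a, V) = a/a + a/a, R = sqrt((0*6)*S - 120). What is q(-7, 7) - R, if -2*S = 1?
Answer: 2 - 2*I*sqrt(30) ≈ 2.0 - 10.954*I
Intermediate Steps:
S = -1/2 (S = -1/2*1 = -1/2 ≈ -0.50000)
R = 2*I*sqrt(30) (R = sqrt((0*6)*(-1/2) - 120) = sqrt(0*(-1/2) - 120) = sqrt(0 - 120) = sqrt(-120) = 2*I*sqrt(30) ≈ 10.954*I)
q(a, V) = 2 (q(a, V) = 1 + 1 = 2)
q(-7, 7) - R = 2 - 2*I*sqrt(30)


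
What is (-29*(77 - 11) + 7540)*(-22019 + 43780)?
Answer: 122427386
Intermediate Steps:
(-29*(77 - 11) + 7540)*(-22019 + 43780) = (-29*66 + 7540)*21761 = (-1914 + 7540)*21761 = 5626*21761 = 122427386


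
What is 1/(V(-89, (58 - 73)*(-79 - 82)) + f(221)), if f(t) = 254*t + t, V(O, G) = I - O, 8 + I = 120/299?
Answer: 299/16874484 ≈ 1.7719e-5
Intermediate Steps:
I = -2272/299 (I = -8 + 120/299 = -2272/299 ≈ -7.5987)
V(O, G) = -2272/299 - O
f(t) = 255*t
1/(V(-89, (58 - 73)*(-79 - 82)) + f(221)) = 1/((-2272/299 - 1*(-89)) + 255*221) = 1/((-2272/299 + 89) + 56355) = 1/(24339/299 + 56355) = 1/(16874484/299) = 299/16874484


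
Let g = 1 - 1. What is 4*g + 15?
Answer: 15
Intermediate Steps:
g = 0
4*g + 15 = 4*0 + 15 = 0 + 15 = 15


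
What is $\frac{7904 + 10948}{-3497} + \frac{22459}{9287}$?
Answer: $- \frac{2609173}{877747} \approx -2.9726$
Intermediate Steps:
$\frac{7904 + 10948}{-3497} + \frac{22459}{9287} = 18852 \left(- \frac{1}{3497}\right) + 22459 \cdot \frac{1}{9287} = - \frac{18852}{3497} + \frac{607}{251} = - \frac{2609173}{877747}$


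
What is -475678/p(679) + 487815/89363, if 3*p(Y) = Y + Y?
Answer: -9061541898/8668211 ≈ -1045.4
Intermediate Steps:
p(Y) = 2*Y/3 (p(Y) = (Y + Y)/3 = (2*Y)/3 = 2*Y/3)
-475678/p(679) + 487815/89363 = -475678/((⅔)*679) + 487815/89363 = -475678/1358/3 + 487815*(1/89363) = -475678*3/1358 + 487815/89363 = -101931/97 + 487815/89363 = -9061541898/8668211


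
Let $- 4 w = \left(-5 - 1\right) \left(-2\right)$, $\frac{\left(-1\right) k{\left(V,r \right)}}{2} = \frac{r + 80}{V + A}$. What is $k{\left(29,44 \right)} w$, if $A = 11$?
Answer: $\frac{93}{5} \approx 18.6$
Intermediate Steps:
$k{\left(V,r \right)} = - \frac{2 \left(80 + r\right)}{11 + V}$ ($k{\left(V,r \right)} = - 2 \frac{r + 80}{V + 11} = - 2 \frac{80 + r}{11 + V} = - \frac{2 \left(80 + r\right)}{11 + V}$)
$w = -3$ ($w = - \frac{\left(-5 - 1\right) \left(-2\right)}{4} = - \frac{\left(-6\right) \left(-2\right)}{4} = \left(- \frac{1}{4}\right) 12 = -3$)
$k{\left(29,44 \right)} w = \frac{2 \left(-80 - 44\right)}{11 + 29} \left(-3\right) = \frac{2 \left(-80 - 44\right)}{40} \left(-3\right) = 2 \cdot \frac{1}{40} \left(-124\right) \left(-3\right) = \left(- \frac{31}{5}\right) \left(-3\right) = \frac{93}{5}$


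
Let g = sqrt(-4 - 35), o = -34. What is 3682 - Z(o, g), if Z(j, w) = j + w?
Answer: 3716 - I*sqrt(39) ≈ 3716.0 - 6.245*I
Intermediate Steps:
g = I*sqrt(39) (g = sqrt(-39) = I*sqrt(39) ≈ 6.245*I)
3682 - Z(o, g) = 3682 - (-34 + I*sqrt(39)) = 3682 + (34 - I*sqrt(39)) = 3716 - I*sqrt(39)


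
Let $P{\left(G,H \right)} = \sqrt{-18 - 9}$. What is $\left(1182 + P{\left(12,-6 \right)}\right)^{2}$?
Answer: $1397097 + 7092 i \sqrt{3} \approx 1.3971 \cdot 10^{6} + 12284.0 i$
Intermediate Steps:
$P{\left(G,H \right)} = 3 i \sqrt{3}$ ($P{\left(G,H \right)} = \sqrt{-27} = 3 i \sqrt{3}$)
$\left(1182 + P{\left(12,-6 \right)}\right)^{2} = \left(1182 + 3 i \sqrt{3}\right)^{2}$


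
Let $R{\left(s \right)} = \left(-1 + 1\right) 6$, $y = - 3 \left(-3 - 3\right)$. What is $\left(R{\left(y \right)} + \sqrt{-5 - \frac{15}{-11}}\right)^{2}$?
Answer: $- \frac{40}{11} \approx -3.6364$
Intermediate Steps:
$y = 18$ ($y = \left(-3\right) \left(-6\right) = 18$)
$R{\left(s \right)} = 0$ ($R{\left(s \right)} = 0 \cdot 6 = 0$)
$\left(R{\left(y \right)} + \sqrt{-5 - \frac{15}{-11}}\right)^{2} = \left(0 + \sqrt{-5 - \frac{15}{-11}}\right)^{2} = \left(0 + \sqrt{-5 - - \frac{15}{11}}\right)^{2} = \left(0 + \sqrt{-5 + \frac{15}{11}}\right)^{2} = \left(0 + \sqrt{- \frac{40}{11}}\right)^{2} = \left(0 + \frac{2 i \sqrt{110}}{11}\right)^{2} = \left(\frac{2 i \sqrt{110}}{11}\right)^{2} = - \frac{40}{11}$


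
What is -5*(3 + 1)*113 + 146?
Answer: -2114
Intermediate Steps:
-5*(3 + 1)*113 + 146 = -5*4*113 + 146 = -20*113 + 146 = -2260 + 146 = -2114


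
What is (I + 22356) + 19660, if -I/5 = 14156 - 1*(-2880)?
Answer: -43164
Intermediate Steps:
I = -85180 (I = -5*(14156 - 1*(-2880)) = -5*(14156 + 2880) = -5*17036 = -85180)
(I + 22356) + 19660 = (-85180 + 22356) + 19660 = -62824 + 19660 = -43164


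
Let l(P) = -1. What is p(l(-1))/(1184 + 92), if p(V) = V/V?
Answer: 1/1276 ≈ 0.00078370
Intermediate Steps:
p(V) = 1
p(l(-1))/(1184 + 92) = 1/(1184 + 92) = 1/1276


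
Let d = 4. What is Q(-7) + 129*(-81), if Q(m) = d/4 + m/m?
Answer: -10447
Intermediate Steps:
Q(m) = 2 (Q(m) = 4/4 + m/m = 4*(¼) + 1 = 1 + 1 = 2)
Q(-7) + 129*(-81) = 2 + 129*(-81) = 2 - 10449 = -10447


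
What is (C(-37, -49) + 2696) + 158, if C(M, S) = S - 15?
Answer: 2790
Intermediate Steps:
C(M, S) = -15 + S
(C(-37, -49) + 2696) + 158 = ((-15 - 49) + 2696) + 158 = (-64 + 2696) + 158 = 2632 + 158 = 2790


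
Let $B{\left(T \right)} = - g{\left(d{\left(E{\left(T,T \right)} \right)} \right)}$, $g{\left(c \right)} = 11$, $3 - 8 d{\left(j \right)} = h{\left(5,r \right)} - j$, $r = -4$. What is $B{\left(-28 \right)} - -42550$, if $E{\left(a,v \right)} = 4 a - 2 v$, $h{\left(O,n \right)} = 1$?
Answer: $42539$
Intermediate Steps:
$E{\left(a,v \right)} = - 2 v + 4 a$
$d{\left(j \right)} = \frac{1}{4} + \frac{j}{8}$ ($d{\left(j \right)} = \frac{3}{8} - \frac{1 - j}{8} = \frac{3}{8} + \left(- \frac{1}{8} + \frac{j}{8}\right) = \frac{1}{4} + \frac{j}{8}$)
$B{\left(T \right)} = -11$ ($B{\left(T \right)} = \left(-1\right) 11 = -11$)
$B{\left(-28 \right)} - -42550 = -11 - -42550 = -11 + 42550 = 42539$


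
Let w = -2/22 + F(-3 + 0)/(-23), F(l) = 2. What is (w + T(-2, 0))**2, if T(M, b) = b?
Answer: 2025/64009 ≈ 0.031636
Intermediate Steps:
w = -45/253 (w = -2/22 + 2/(-23) = -2*1/22 + 2*(-1/23) = -1/11 - 2/23 = -45/253 ≈ -0.17787)
(w + T(-2, 0))**2 = (-45/253 + 0)**2 = (-45/253)**2 = 2025/64009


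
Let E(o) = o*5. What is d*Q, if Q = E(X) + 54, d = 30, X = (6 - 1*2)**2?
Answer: 4020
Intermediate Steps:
X = 16 (X = (6 - 2)**2 = 4**2 = 16)
E(o) = 5*o
Q = 134 (Q = 5*16 + 54 = 80 + 54 = 134)
d*Q = 30*134 = 4020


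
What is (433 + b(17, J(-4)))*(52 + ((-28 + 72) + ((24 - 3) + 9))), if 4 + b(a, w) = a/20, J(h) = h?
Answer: 541611/10 ≈ 54161.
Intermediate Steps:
b(a, w) = -4 + a/20
(433 + b(17, J(-4)))*(52 + ((-28 + 72) + ((24 - 3) + 9))) = (433 + (-4 + (1/20)*17))*(52 + ((-28 + 72) + ((24 - 3) + 9))) = (433 + (-4 + 17/20))*(52 + (44 + (21 + 9))) = (433 - 63/20)*(52 + (44 + 30)) = 8597*(52 + 74)/20 = (8597/20)*126 = 541611/10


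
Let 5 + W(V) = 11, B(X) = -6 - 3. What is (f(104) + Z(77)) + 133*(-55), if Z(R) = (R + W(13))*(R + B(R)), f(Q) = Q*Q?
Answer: 9145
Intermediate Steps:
B(X) = -9
W(V) = 6 (W(V) = -5 + 11 = 6)
f(Q) = Q²
Z(R) = (-9 + R)*(6 + R) (Z(R) = (R + 6)*(R - 9) = (6 + R)*(-9 + R) = (-9 + R)*(6 + R))
(f(104) + Z(77)) + 133*(-55) = (104² + (-54 + 77² - 3*77)) + 133*(-55) = (10816 + (-54 + 5929 - 231)) - 7315 = (10816 + 5644) - 7315 = 16460 - 7315 = 9145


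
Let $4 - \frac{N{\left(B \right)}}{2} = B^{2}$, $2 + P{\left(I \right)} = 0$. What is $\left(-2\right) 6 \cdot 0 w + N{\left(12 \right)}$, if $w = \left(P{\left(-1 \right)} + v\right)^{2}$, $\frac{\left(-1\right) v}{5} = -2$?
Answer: $-280$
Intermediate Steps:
$v = 10$ ($v = \left(-5\right) \left(-2\right) = 10$)
$P{\left(I \right)} = -2$ ($P{\left(I \right)} = -2 + 0 = -2$)
$N{\left(B \right)} = 8 - 2 B^{2}$
$w = 64$ ($w = \left(-2 + 10\right)^{2} = 8^{2} = 64$)
$\left(-2\right) 6 \cdot 0 w + N{\left(12 \right)} = \left(-2\right) 6 \cdot 0 \cdot 64 + \left(8 - 2 \cdot 12^{2}\right) = \left(-12\right) 0 \cdot 64 + \left(8 - 288\right) = 0 \cdot 64 + \left(8 - 288\right) = 0 - 280 = -280$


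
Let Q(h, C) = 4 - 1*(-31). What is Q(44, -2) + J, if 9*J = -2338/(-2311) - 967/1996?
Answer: 485150017/13838268 ≈ 35.059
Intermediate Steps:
Q(h, C) = 35 (Q(h, C) = 4 + 31 = 35)
J = 810637/13838268 (J = (-2338/(-2311) - 967/1996)/9 = (-2338*(-1/2311) - 967*1/1996)/9 = (2338/2311 - 967/1996)/9 = (1/9)*(2431911/4612756) = 810637/13838268 ≈ 0.058579)
Q(44, -2) + J = 35 + 810637/13838268 = 485150017/13838268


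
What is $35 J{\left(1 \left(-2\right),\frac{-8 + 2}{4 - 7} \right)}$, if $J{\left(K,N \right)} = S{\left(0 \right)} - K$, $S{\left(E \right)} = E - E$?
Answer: $70$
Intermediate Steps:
$S{\left(E \right)} = 0$
$J{\left(K,N \right)} = - K$ ($J{\left(K,N \right)} = 0 - K = - K$)
$35 J{\left(1 \left(-2\right),\frac{-8 + 2}{4 - 7} \right)} = 35 \left(- 1 \left(-2\right)\right) = 35 \left(\left(-1\right) \left(-2\right)\right) = 35 \cdot 2 = 70$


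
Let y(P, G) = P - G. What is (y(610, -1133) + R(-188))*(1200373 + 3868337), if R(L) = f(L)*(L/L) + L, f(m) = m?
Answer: 6928926570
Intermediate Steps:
R(L) = 2*L (R(L) = L*(L/L) + L = L*1 + L = L + L = 2*L)
(y(610, -1133) + R(-188))*(1200373 + 3868337) = ((610 - 1*(-1133)) + 2*(-188))*(1200373 + 3868337) = ((610 + 1133) - 376)*5068710 = (1743 - 376)*5068710 = 1367*5068710 = 6928926570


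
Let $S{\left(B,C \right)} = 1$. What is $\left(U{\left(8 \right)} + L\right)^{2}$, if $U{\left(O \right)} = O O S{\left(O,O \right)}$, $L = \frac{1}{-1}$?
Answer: $3969$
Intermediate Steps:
$L = -1$
$U{\left(O \right)} = O^{2}$ ($U{\left(O \right)} = O O 1 = O^{2} \cdot 1 = O^{2}$)
$\left(U{\left(8 \right)} + L\right)^{2} = \left(8^{2} - 1\right)^{2} = \left(64 - 1\right)^{2} = 63^{2} = 3969$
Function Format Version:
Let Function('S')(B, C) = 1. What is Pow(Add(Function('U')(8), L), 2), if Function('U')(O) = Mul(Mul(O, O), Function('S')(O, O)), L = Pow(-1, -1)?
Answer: 3969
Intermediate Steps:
L = -1
Function('U')(O) = Pow(O, 2) (Function('U')(O) = Mul(Mul(O, O), 1) = Mul(Pow(O, 2), 1) = Pow(O, 2))
Pow(Add(Function('U')(8), L), 2) = Pow(Add(Pow(8, 2), -1), 2) = Pow(Add(64, -1), 2) = Pow(63, 2) = 3969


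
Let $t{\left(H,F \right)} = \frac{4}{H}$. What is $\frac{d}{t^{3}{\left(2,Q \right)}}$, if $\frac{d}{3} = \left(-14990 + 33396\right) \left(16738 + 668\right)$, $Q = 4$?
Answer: $\frac{240281127}{2} \approx 1.2014 \cdot 10^{8}$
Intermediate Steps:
$d = 961124508$ ($d = 3 \left(-14990 + 33396\right) \left(16738 + 668\right) = 3 \cdot 18406 \cdot 17406 = 3 \cdot 320374836 = 961124508$)
$\frac{d}{t^{3}{\left(2,Q \right)}} = \frac{961124508}{\left(\frac{4}{2}\right)^{3}} = \frac{961124508}{\left(4 \cdot \frac{1}{2}\right)^{3}} = \frac{961124508}{2^{3}} = \frac{961124508}{8} = 961124508 \cdot \frac{1}{8} = \frac{240281127}{2}$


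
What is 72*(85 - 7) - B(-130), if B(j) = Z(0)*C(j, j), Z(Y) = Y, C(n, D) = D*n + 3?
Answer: 5616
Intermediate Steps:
C(n, D) = 3 + D*n
B(j) = 0 (B(j) = 0*(3 + j*j) = 0*(3 + j**2) = 0)
72*(85 - 7) - B(-130) = 72*(85 - 7) - 1*0 = 72*78 + 0 = 5616 + 0 = 5616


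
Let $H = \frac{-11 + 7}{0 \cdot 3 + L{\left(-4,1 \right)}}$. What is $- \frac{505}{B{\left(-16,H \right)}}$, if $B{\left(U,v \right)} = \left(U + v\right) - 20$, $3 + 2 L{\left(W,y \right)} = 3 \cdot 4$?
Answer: $\frac{4545}{332} \approx 13.69$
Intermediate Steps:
$L{\left(W,y \right)} = \frac{9}{2}$ ($L{\left(W,y \right)} = - \frac{3}{2} + \frac{3 \cdot 4}{2} = - \frac{3}{2} + \frac{1}{2} \cdot 12 = - \frac{3}{2} + 6 = \frac{9}{2}$)
$H = - \frac{8}{9}$ ($H = \frac{-11 + 7}{0 \cdot 3 + \frac{9}{2}} = - \frac{4}{0 + \frac{9}{2}} = - \frac{4}{\frac{9}{2}} = \left(-4\right) \frac{2}{9} = - \frac{8}{9} \approx -0.88889$)
$B{\left(U,v \right)} = -20 + U + v$
$- \frac{505}{B{\left(-16,H \right)}} = - \frac{505}{-20 - 16 - \frac{8}{9}} = - \frac{505}{- \frac{332}{9}} = \left(-505\right) \left(- \frac{9}{332}\right) = \frac{4545}{332}$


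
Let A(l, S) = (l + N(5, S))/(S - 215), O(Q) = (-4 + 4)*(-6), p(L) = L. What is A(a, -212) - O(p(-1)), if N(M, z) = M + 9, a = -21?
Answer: 1/61 ≈ 0.016393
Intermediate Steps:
N(M, z) = 9 + M
O(Q) = 0 (O(Q) = 0*(-6) = 0)
A(l, S) = (14 + l)/(-215 + S) (A(l, S) = (l + (9 + 5))/(S - 215) = (l + 14)/(-215 + S) = (14 + l)/(-215 + S))
A(a, -212) - O(p(-1)) = (14 - 21)/(-215 - 212) - 1*0 = -7/(-427) + 0 = -1/427*(-7) + 0 = 1/61 + 0 = 1/61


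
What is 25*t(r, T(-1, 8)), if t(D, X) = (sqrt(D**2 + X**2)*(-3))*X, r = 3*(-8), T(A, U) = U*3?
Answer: -43200*sqrt(2) ≈ -61094.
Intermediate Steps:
T(A, U) = 3*U
r = -24
t(D, X) = -3*X*sqrt(D**2 + X**2) (t(D, X) = (-3*sqrt(D**2 + X**2))*X = -3*X*sqrt(D**2 + X**2))
25*t(r, T(-1, 8)) = 25*(-3*3*8*sqrt((-24)**2 + (3*8)**2)) = 25*(-3*24*sqrt(576 + 24**2)) = 25*(-3*24*sqrt(576 + 576)) = 25*(-3*24*sqrt(1152)) = 25*(-3*24*24*sqrt(2)) = 25*(-1728*sqrt(2)) = -43200*sqrt(2)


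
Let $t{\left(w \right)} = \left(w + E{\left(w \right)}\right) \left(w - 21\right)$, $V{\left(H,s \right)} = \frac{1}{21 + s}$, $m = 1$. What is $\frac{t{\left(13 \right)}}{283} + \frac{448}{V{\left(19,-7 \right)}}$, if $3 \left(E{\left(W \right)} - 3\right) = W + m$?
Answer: $\frac{5324432}{849} \approx 6271.4$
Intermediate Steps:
$E{\left(W \right)} = \frac{10}{3} + \frac{W}{3}$ ($E{\left(W \right)} = 3 + \frac{W + 1}{3} = 3 + \frac{1 + W}{3} = 3 + \left(\frac{1}{3} + \frac{W}{3}\right) = \frac{10}{3} + \frac{W}{3}$)
$t{\left(w \right)} = \left(-21 + w\right) \left(\frac{10}{3} + \frac{4 w}{3}\right)$ ($t{\left(w \right)} = \left(w + \left(\frac{10}{3} + \frac{w}{3}\right)\right) \left(w - 21\right) = \left(\frac{10}{3} + \frac{4 w}{3}\right) \left(-21 + w\right) = \left(-21 + w\right) \left(\frac{10}{3} + \frac{4 w}{3}\right)$)
$\frac{t{\left(13 \right)}}{283} + \frac{448}{V{\left(19,-7 \right)}} = \frac{-70 - \frac{962}{3} + \frac{4 \cdot 13^{2}}{3}}{283} + \frac{448}{\frac{1}{21 - 7}} = \left(-70 - \frac{962}{3} + \frac{4}{3} \cdot 169\right) \frac{1}{283} + \frac{448}{\frac{1}{14}} = \left(-70 - \frac{962}{3} + \frac{676}{3}\right) \frac{1}{283} + 448 \frac{1}{\frac{1}{14}} = \left(- \frac{496}{3}\right) \frac{1}{283} + 448 \cdot 14 = - \frac{496}{849} + 6272 = \frac{5324432}{849}$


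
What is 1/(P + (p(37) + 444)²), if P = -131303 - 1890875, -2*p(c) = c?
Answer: -4/7364511 ≈ -5.4315e-7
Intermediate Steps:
p(c) = -c/2
P = -2022178
1/(P + (p(37) + 444)²) = 1/(-2022178 + (-½*37 + 444)²) = 1/(-2022178 + (-37/2 + 444)²) = 1/(-2022178 + (851/2)²) = 1/(-2022178 + 724201/4) = 1/(-7364511/4) = -4/7364511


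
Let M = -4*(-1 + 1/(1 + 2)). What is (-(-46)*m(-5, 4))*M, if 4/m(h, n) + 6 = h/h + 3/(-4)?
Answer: -256/3 ≈ -85.333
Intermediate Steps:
m(h, n) = -16/23 (m(h, n) = 4/(-6 + (h/h + 3/(-4))) = 4/(-6 + (1 + 3*(-¼))) = 4/(-6 + (1 - ¾)) = 4/(-6 + ¼) = 4/(-23/4) = 4*(-4/23) = -16/23)
M = 8/3 (M = -4*(-1 + 1/3) = -4*(-1 + ⅓) = -4*(-⅔) = 8/3 ≈ 2.6667)
(-(-46)*m(-5, 4))*M = -(-46)*(-16)/23*(8/3) = -46*16/23*(8/3) = -32*8/3 = -256/3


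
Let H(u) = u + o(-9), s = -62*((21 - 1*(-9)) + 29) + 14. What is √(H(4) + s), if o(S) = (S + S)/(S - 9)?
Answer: I*√3639 ≈ 60.324*I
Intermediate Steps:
s = -3644 (s = -62*((21 + 9) + 29) + 14 = -62*(30 + 29) + 14 = -62*59 + 14 = -3658 + 14 = -3644)
o(S) = 2*S/(-9 + S) (o(S) = (2*S)/(-9 + S) = 2*S/(-9 + S))
H(u) = 1 + u (H(u) = u + 2*(-9)/(-9 - 9) = u + 2*(-9)/(-18) = u + 2*(-9)*(-1/18) = u + 1 = 1 + u)
√(H(4) + s) = √((1 + 4) - 3644) = √(5 - 3644) = √(-3639) = I*√3639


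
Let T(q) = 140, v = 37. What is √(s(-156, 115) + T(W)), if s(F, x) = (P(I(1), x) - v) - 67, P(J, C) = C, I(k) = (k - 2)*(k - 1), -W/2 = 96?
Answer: √151 ≈ 12.288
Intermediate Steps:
W = -192 (W = -2*96 = -192)
I(k) = (-1 + k)*(-2 + k) (I(k) = (-2 + k)*(-1 + k) = (-1 + k)*(-2 + k))
s(F, x) = -104 + x (s(F, x) = (x - 1*37) - 67 = (x - 37) - 67 = (-37 + x) - 67 = -104 + x)
√(s(-156, 115) + T(W)) = √((-104 + 115) + 140) = √(11 + 140) = √151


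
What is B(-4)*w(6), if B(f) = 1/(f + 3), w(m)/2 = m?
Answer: -12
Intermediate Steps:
w(m) = 2*m
B(f) = 1/(3 + f)
B(-4)*w(6) = (2*6)/(3 - 4) = 12/(-1) = -1*12 = -12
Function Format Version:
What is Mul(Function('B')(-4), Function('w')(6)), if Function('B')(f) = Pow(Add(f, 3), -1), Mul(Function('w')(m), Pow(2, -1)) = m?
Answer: -12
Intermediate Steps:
Function('w')(m) = Mul(2, m)
Function('B')(f) = Pow(Add(3, f), -1)
Mul(Function('B')(-4), Function('w')(6)) = Mul(Pow(Add(3, -4), -1), Mul(2, 6)) = Mul(Pow(-1, -1), 12) = Mul(-1, 12) = -12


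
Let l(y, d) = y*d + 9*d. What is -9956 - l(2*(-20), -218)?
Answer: -16714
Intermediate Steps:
l(y, d) = 9*d + d*y (l(y, d) = d*y + 9*d = 9*d + d*y)
-9956 - l(2*(-20), -218) = -9956 - (-218)*(9 + 2*(-20)) = -9956 - (-218)*(9 - 40) = -9956 - (-218)*(-31) = -9956 - 1*6758 = -9956 - 6758 = -16714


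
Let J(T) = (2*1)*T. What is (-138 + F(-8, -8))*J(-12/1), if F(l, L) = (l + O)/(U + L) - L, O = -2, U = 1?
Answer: 21600/7 ≈ 3085.7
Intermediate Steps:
J(T) = 2*T
F(l, L) = -L + (-2 + l)/(1 + L) (F(l, L) = (l - 2)/(1 + L) - L = (-2 + l)/(1 + L) - L = -L + (-2 + l)/(1 + L))
(-138 + F(-8, -8))*J(-12/1) = (-138 + (-2 - 8 - 1*(-8) - 1*(-8)²)/(1 - 8))*(2*(-12/1)) = (-138 + (-2 - 8 + 8 - 1*64)/(-7))*(2*(-12*1)) = (-138 - (-2 - 8 + 8 - 64)/7)*(2*(-12)) = (-138 - ⅐*(-66))*(-24) = (-138 + 66/7)*(-24) = -900/7*(-24) = 21600/7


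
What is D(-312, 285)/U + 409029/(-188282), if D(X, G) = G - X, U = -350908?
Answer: -71821976343/33034830028 ≈ -2.1741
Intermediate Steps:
D(-312, 285)/U + 409029/(-188282) = (285 - 1*(-312))/(-350908) + 409029/(-188282) = (285 + 312)*(-1/350908) + 409029*(-1/188282) = 597*(-1/350908) - 409029/188282 = -597/350908 - 409029/188282 = -71821976343/33034830028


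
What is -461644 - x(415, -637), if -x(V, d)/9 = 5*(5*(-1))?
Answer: -461869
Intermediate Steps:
x(V, d) = 225 (x(V, d) = -45*5*(-1) = -45*(-5) = -9*(-25) = 225)
-461644 - x(415, -637) = -461644 - 1*225 = -461644 - 225 = -461869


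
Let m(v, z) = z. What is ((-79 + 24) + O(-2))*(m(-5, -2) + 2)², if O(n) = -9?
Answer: 0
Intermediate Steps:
((-79 + 24) + O(-2))*(m(-5, -2) + 2)² = ((-79 + 24) - 9)*(-2 + 2)² = (-55 - 9)*0² = -64*0 = 0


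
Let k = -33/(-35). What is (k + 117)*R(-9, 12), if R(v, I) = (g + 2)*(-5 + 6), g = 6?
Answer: 33024/35 ≈ 943.54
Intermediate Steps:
k = 33/35 (k = -33*(-1/35) = 33/35 ≈ 0.94286)
R(v, I) = 8 (R(v, I) = (6 + 2)*(-5 + 6) = 8*1 = 8)
(k + 117)*R(-9, 12) = (33/35 + 117)*8 = (4128/35)*8 = 33024/35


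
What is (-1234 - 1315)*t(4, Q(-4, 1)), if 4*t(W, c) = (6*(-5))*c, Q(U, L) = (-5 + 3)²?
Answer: 76470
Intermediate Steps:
Q(U, L) = 4 (Q(U, L) = (-2)² = 4)
t(W, c) = -15*c/2 (t(W, c) = ((6*(-5))*c)/4 = (-30*c)/4 = -15*c/2)
(-1234 - 1315)*t(4, Q(-4, 1)) = (-1234 - 1315)*(-15/2*4) = -2549*(-30) = 76470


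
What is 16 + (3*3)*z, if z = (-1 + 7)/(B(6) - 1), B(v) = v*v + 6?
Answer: 710/41 ≈ 17.317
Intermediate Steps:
B(v) = 6 + v² (B(v) = v² + 6 = 6 + v²)
z = 6/41 (z = (-1 + 7)/((6 + 6²) - 1) = 6/((6 + 36) - 1) = 6/(42 - 1) = 6/41 ≈ 0.14634)
16 + (3*3)*z = 16 + (3*3)*(6/41) = 16 + 9*(6/41) = 16 + 54/41 = 710/41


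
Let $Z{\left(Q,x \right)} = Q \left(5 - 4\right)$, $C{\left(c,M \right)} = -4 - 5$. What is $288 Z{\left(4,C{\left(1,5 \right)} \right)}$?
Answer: $1152$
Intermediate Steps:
$C{\left(c,M \right)} = -9$ ($C{\left(c,M \right)} = -4 - 5 = -9$)
$Z{\left(Q,x \right)} = Q$ ($Z{\left(Q,x \right)} = Q 1 = Q$)
$288 Z{\left(4,C{\left(1,5 \right)} \right)} = 288 \cdot 4 = 1152$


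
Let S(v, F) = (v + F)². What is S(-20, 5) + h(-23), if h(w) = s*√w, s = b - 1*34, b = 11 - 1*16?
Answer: 225 - 39*I*√23 ≈ 225.0 - 187.04*I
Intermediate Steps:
b = -5 (b = 11 - 16 = -5)
S(v, F) = (F + v)²
s = -39 (s = -5 - 1*34 = -5 - 34 = -39)
h(w) = -39*√w
S(-20, 5) + h(-23) = (5 - 20)² - 39*I*√23 = (-15)² - 39*I*√23 = 225 - 39*I*√23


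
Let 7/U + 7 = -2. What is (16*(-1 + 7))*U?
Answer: -224/3 ≈ -74.667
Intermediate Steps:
U = -7/9 (U = 7/(-7 - 2) = 7/(-9) = 7*(-⅑) = -7/9 ≈ -0.77778)
(16*(-1 + 7))*U = (16*(-1 + 7))*(-7/9) = (16*6)*(-7/9) = 96*(-7/9) = -224/3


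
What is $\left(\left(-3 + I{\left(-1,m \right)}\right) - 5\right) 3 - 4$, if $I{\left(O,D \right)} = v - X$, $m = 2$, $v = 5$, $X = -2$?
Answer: $-7$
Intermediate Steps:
$I{\left(O,D \right)} = 7$ ($I{\left(O,D \right)} = 5 - -2 = 5 + 2 = 7$)
$\left(\left(-3 + I{\left(-1,m \right)}\right) - 5\right) 3 - 4 = \left(\left(-3 + 7\right) - 5\right) 3 - 4 = \left(4 - 5\right) 3 - 4 = \left(-1\right) 3 - 4 = -3 - 4 = -7$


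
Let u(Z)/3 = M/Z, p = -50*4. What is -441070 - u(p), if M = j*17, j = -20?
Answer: -4410751/10 ≈ -4.4108e+5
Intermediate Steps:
p = -200
M = -340 (M = -20*17 = -340)
u(Z) = -1020/Z (u(Z) = 3*(-340/Z) = -1020/Z)
-441070 - u(p) = -441070 - (-1020)/(-200) = -441070 - (-1020)*(-1)/200 = -441070 - 1*51/10 = -441070 - 51/10 = -4410751/10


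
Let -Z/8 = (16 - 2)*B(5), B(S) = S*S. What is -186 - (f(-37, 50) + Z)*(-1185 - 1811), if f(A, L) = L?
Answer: -8239186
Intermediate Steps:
B(S) = S²
Z = -2800 (Z = -8*(16 - 2)*5² = -112*25 = -8*350 = -2800)
-186 - (f(-37, 50) + Z)*(-1185 - 1811) = -186 - (50 - 2800)*(-1185 - 1811) = -186 - (-2750)*(-2996) = -186 - 1*8239000 = -186 - 8239000 = -8239186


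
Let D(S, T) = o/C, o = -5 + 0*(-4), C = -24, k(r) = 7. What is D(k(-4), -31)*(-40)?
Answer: -25/3 ≈ -8.3333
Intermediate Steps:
o = -5 (o = -5 + 0 = -5)
D(S, T) = 5/24 (D(S, T) = -5/(-24) = -5*(-1/24) = 5/24)
D(k(-4), -31)*(-40) = (5/24)*(-40) = -25/3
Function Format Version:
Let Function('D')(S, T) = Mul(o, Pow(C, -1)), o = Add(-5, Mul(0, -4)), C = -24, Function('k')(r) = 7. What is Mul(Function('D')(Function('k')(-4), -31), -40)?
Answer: Rational(-25, 3) ≈ -8.3333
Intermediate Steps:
o = -5 (o = Add(-5, 0) = -5)
Function('D')(S, T) = Rational(5, 24) (Function('D')(S, T) = Mul(-5, Pow(-24, -1)) = Mul(-5, Rational(-1, 24)) = Rational(5, 24))
Mul(Function('D')(Function('k')(-4), -31), -40) = Mul(Rational(5, 24), -40) = Rational(-25, 3)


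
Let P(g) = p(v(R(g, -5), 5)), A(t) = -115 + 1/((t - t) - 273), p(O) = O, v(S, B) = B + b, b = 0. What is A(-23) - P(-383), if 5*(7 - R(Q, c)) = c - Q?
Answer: -32761/273 ≈ -120.00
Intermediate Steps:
R(Q, c) = 7 - c/5 + Q/5 (R(Q, c) = 7 - (c - Q)/5 = 7 + (-c/5 + Q/5) = 7 - c/5 + Q/5)
v(S, B) = B (v(S, B) = B + 0 = B)
A(t) = -31396/273 (A(t) = -115 + 1/(0 - 273) = -115 + 1/(-273) = -115 - 1/273 = -31396/273)
P(g) = 5
A(-23) - P(-383) = -31396/273 - 1*5 = -31396/273 - 5 = -32761/273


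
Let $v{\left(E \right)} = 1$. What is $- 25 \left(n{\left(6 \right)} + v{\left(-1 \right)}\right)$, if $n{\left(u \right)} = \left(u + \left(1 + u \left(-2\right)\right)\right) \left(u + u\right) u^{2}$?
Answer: $53975$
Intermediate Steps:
$n{\left(u \right)} = 2 u^{3} \left(1 - u\right)$ ($n{\left(u \right)} = \left(u - \left(-1 + 2 u\right)\right) 2 u u^{2} = \left(1 - u\right) 2 u u^{2} = 2 u \left(1 - u\right) u^{2} = 2 u^{3} \left(1 - u\right)$)
$- 25 \left(n{\left(6 \right)} + v{\left(-1 \right)}\right) = - 25 \left(2 \cdot 6^{3} \left(1 - 6\right) + 1\right) = - 25 \left(2 \cdot 216 \left(1 - 6\right) + 1\right) = - 25 \left(2 \cdot 216 \left(-5\right) + 1\right) = - 25 \left(-2160 + 1\right) = \left(-25\right) \left(-2159\right) = 53975$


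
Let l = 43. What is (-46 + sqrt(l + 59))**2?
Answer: (46 - sqrt(102))**2 ≈ 1288.8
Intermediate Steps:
(-46 + sqrt(l + 59))**2 = (-46 + sqrt(43 + 59))**2 = (-46 + sqrt(102))**2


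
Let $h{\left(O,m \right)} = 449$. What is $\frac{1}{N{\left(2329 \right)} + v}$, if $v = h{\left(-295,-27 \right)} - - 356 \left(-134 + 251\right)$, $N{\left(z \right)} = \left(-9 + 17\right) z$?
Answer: $\frac{1}{60733} \approx 1.6466 \cdot 10^{-5}$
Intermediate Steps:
$N{\left(z \right)} = 8 z$
$v = 42101$ ($v = 449 - - 356 \left(-134 + 251\right) = 449 - \left(-356\right) 117 = 449 - -41652 = 449 + 41652 = 42101$)
$\frac{1}{N{\left(2329 \right)} + v} = \frac{1}{8 \cdot 2329 + 42101} = \frac{1}{18632 + 42101} = \frac{1}{60733}$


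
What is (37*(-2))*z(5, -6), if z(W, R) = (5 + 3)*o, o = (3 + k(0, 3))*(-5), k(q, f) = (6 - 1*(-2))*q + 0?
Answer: 8880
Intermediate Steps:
k(q, f) = 8*q (k(q, f) = (6 + 2)*q + 0 = 8*q + 0 = 8*q)
o = -15 (o = (3 + 8*0)*(-5) = (3 + 0)*(-5) = 3*(-5) = -15)
z(W, R) = -120 (z(W, R) = (5 + 3)*(-15) = 8*(-15) = -120)
(37*(-2))*z(5, -6) = (37*(-2))*(-120) = -74*(-120) = 8880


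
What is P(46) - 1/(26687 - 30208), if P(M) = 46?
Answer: 161967/3521 ≈ 46.000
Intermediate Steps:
P(46) - 1/(26687 - 30208) = 46 - 1/(26687 - 30208) = 46 - 1/(-3521) = 46 - 1*(-1/3521) = 46 + 1/3521 = 161967/3521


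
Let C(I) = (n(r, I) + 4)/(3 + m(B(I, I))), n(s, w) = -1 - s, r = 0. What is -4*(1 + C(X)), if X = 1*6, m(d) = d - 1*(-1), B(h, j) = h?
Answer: -26/5 ≈ -5.2000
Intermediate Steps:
m(d) = 1 + d (m(d) = d + 1 = 1 + d)
X = 6
C(I) = 3/(4 + I) (C(I) = ((-1 - 1*0) + 4)/(3 + (1 + I)) = ((-1 + 0) + 4)/(4 + I) = (-1 + 4)/(4 + I) = 3/(4 + I))
-4*(1 + C(X)) = -4*(1 + 3/(4 + 6)) = -4*(1 + 3/10) = -4*13/10 = -26/5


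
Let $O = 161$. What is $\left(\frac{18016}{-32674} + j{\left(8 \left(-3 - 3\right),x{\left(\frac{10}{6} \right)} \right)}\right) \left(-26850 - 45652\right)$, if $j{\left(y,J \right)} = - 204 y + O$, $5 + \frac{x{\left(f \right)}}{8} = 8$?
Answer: $- \frac{11788328778806}{16337} \approx -7.2157 \cdot 10^{8}$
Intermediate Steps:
$x{\left(f \right)} = 24$ ($x{\left(f \right)} = -40 + 8 \cdot 8 = -40 + 64 = 24$)
$j{\left(y,J \right)} = 161 - 204 y$ ($j{\left(y,J \right)} = - 204 y + 161 = 161 - 204 y$)
$\left(\frac{18016}{-32674} + j{\left(8 \left(-3 - 3\right),x{\left(\frac{10}{6} \right)} \right)}\right) \left(-26850 - 45652\right) = \left(\frac{18016}{-32674} - \left(-161 + 204 \cdot 8 \left(-3 - 3\right)\right)\right) \left(-26850 - 45652\right) = \left(18016 \left(- \frac{1}{32674}\right) - \left(-161 + 204 \cdot 8 \left(-6\right)\right)\right) \left(-72502\right) = \left(- \frac{9008}{16337} + \left(161 - -9792\right)\right) \left(-72502\right) = \left(- \frac{9008}{16337} + \left(161 + 9792\right)\right) \left(-72502\right) = \left(- \frac{9008}{16337} + 9953\right) \left(-72502\right) = \frac{162593153}{16337} \left(-72502\right) = - \frac{11788328778806}{16337}$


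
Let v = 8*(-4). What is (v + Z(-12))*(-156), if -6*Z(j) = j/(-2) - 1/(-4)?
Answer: 10309/2 ≈ 5154.5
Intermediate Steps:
Z(j) = -1/24 + j/12 (Z(j) = -(j/(-2) - 1/(-4))/6 = -(j*(-½) - 1*(-¼))/6 = -(-j/2 + ¼)/6 = -(¼ - j/2)/6 = -1/24 + j/12)
v = -32
(v + Z(-12))*(-156) = (-32 + (-1/24 + (1/12)*(-12)))*(-156) = (-32 + (-1/24 - 1))*(-156) = (-32 - 25/24)*(-156) = -793/24*(-156) = 10309/2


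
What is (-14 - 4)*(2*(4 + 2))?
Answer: -216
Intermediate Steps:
(-14 - 4)*(2*(4 + 2)) = -36*6 = -18*12 = -216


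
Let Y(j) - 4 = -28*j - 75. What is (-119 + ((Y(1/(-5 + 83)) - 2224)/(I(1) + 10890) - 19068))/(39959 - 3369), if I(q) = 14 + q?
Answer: -4080112342/7780772025 ≈ -0.52438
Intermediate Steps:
Y(j) = -71 - 28*j (Y(j) = 4 + (-28*j - 75) = 4 + (-75 - 28*j) = -71 - 28*j)
(-119 + ((Y(1/(-5 + 83)) - 2224)/(I(1) + 10890) - 19068))/(39959 - 3369) = (-119 + (((-71 - 28/(-5 + 83)) - 2224)/((14 + 1) + 10890) - 19068))/(39959 - 3369) = (-119 + (((-71 - 28/78) - 2224)/(15 + 10890) - 19068))/36590 = (-119 + (((-71 - 28*1/78) - 2224)/10905 - 19068))*(1/36590) = (-119 + (((-71 - 14/39) - 2224)*(1/10905) - 19068))*(1/36590) = (-119 + ((-2783/39 - 2224)*(1/10905) - 19068))*(1/36590) = (-119 + (-89519/39*1/10905 - 19068))*(1/36590) = (-119 + (-89519/425295 - 19068))*(1/36590) = (-119 - 8109614579/425295)*(1/36590) = -8160224684/425295*1/36590 = -4080112342/7780772025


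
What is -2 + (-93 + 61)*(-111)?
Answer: 3550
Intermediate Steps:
-2 + (-93 + 61)*(-111) = -2 - 32*(-111) = -2 + 3552 = 3550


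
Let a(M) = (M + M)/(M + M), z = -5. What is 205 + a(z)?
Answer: 206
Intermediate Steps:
a(M) = 1 (a(M) = (2*M)/((2*M)) = (2*M)*(1/(2*M)) = 1)
205 + a(z) = 205 + 1 = 206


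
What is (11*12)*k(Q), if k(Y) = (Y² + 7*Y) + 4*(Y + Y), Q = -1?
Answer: -1848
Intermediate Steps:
k(Y) = Y² + 15*Y (k(Y) = (Y² + 7*Y) + 4*(2*Y) = (Y² + 7*Y) + 8*Y = Y² + 15*Y)
(11*12)*k(Q) = (11*12)*(-(15 - 1)) = 132*(-1*14) = 132*(-14) = -1848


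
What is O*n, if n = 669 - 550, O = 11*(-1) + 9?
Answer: -238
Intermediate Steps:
O = -2 (O = -11 + 9 = -2)
n = 119
O*n = -2*119 = -238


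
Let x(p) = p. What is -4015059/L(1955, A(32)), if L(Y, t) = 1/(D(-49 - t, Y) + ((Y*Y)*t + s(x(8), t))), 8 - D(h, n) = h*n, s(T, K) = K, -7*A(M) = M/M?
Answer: 1808703778320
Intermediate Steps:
A(M) = -⅐ (A(M) = -M/(7*M) = -⅐*1 = -⅐)
D(h, n) = 8 - h*n
L(Y, t) = 1/(8 + t + t*Y² - Y*(-49 - t)) (L(Y, t) = 1/((8 - (-49 - t)*Y) + ((Y*Y)*t + t)) = 1/((8 - Y*(-49 - t)) + (Y²*t + t)) = 1/((8 - Y*(-49 - t)) + (t*Y² + t)) = 1/((8 - Y*(-49 - t)) + (t + t*Y²)) = 1/(8 + t + t*Y² - Y*(-49 - t)))
-4015059/L(1955, A(32)) = -(-15345435046230/7 + 7849440345*(49 - ⅐)) = -4015059/(1/(8 - ⅐ + 1955*(342/7) - ⅐*3822025)) = -4015059/(1/(8 - ⅐ + 668610/7 - 3822025/7)) = -4015059/(1/(-450480)) = -4015059/(-1/450480) = -4015059*(-450480) = 1808703778320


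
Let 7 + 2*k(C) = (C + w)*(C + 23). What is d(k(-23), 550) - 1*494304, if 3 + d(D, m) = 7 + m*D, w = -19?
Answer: -496225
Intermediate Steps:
k(C) = -7/2 + (-19 + C)*(23 + C)/2 (k(C) = -7/2 + ((C - 19)*(C + 23))/2 = -7/2 + ((-19 + C)*(23 + C))/2 = -7/2 + (-19 + C)*(23 + C)/2)
d(D, m) = 4 + D*m (d(D, m) = -3 + (7 + m*D) = -3 + (7 + D*m) = 4 + D*m)
d(k(-23), 550) - 1*494304 = (4 + (-222 + (½)*(-23)² + 2*(-23))*550) - 1*494304 = (4 + (-222 + (½)*529 - 46)*550) - 494304 = (4 + (-222 + 529/2 - 46)*550) - 494304 = (4 - 7/2*550) - 494304 = (4 - 1925) - 494304 = -1921 - 494304 = -496225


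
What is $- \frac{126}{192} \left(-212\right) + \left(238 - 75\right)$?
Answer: $\frac{2417}{8} \approx 302.13$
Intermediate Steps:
$- \frac{126}{192} \left(-212\right) + \left(238 - 75\right) = \left(-126\right) \frac{1}{192} \left(-212\right) + 163 = \left(- \frac{21}{32}\right) \left(-212\right) + 163 = \frac{1113}{8} + 163 = \frac{2417}{8}$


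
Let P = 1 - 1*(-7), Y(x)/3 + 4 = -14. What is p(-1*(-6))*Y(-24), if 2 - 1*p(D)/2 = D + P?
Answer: 1296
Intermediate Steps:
Y(x) = -54 (Y(x) = -12 + 3*(-14) = -12 - 42 = -54)
P = 8 (P = 1 + 7 = 8)
p(D) = -12 - 2*D (p(D) = 4 - 2*(D + 8) = 4 - 2*(8 + D) = 4 + (-16 - 2*D) = -12 - 2*D)
p(-1*(-6))*Y(-24) = (-12 - (-2)*(-6))*(-54) = (-12 - 2*6)*(-54) = (-12 - 12)*(-54) = -24*(-54) = 1296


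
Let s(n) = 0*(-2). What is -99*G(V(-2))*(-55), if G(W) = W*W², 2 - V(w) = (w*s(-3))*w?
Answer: 43560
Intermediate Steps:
s(n) = 0
V(w) = 2 (V(w) = 2 - w*0*w = 2 - 0*w = 2 - 1*0 = 2 + 0 = 2)
G(W) = W³
-99*G(V(-2))*(-55) = -99*2³*(-55) = -99*8*(-55) = -792*(-55) = 43560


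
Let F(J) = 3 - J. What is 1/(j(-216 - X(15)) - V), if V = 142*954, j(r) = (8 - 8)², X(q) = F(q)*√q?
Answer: -1/135468 ≈ -7.3818e-6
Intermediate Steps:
X(q) = √q*(3 - q) (X(q) = (3 - q)*√q = √q*(3 - q))
j(r) = 0 (j(r) = 0² = 0)
V = 135468
1/(j(-216 - X(15)) - V) = 1/(0 - 1*135468) = 1/(0 - 135468) = 1/(-135468) = -1/135468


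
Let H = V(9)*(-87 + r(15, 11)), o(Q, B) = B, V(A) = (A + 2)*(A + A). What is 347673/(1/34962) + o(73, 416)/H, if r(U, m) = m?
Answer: 22864200984254/1881 ≈ 1.2155e+10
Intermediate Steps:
V(A) = 2*A*(2 + A) (V(A) = (2 + A)*(2*A) = 2*A*(2 + A))
H = -15048 (H = (2*9*(2 + 9))*(-87 + 11) = (2*9*11)*(-76) = 198*(-76) = -15048)
347673/(1/34962) + o(73, 416)/H = 347673/(1/34962) + 416/(-15048) = 347673/(1/34962) + 416*(-1/15048) = 347673*34962 - 52/1881 = 12155343426 - 52/1881 = 22864200984254/1881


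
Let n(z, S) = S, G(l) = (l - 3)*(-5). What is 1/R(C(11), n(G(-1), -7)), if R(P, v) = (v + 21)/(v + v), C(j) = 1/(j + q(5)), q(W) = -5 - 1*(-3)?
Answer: -1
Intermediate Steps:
q(W) = -2 (q(W) = -5 + 3 = -2)
C(j) = 1/(-2 + j) (C(j) = 1/(j - 2) = 1/(-2 + j))
G(l) = 15 - 5*l (G(l) = (-3 + l)*(-5) = 15 - 5*l)
R(P, v) = (21 + v)/(2*v) (R(P, v) = (21 + v)/((2*v)) = (21 + v)*(1/(2*v)) = (21 + v)/(2*v))
1/R(C(11), n(G(-1), -7)) = 1/((½)*(21 - 7)/(-7)) = 1/((½)*(-⅐)*14) = 1/(-1) = -1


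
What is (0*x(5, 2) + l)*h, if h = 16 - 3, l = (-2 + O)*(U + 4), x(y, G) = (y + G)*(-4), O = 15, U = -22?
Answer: -3042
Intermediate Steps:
x(y, G) = -4*G - 4*y (x(y, G) = (G + y)*(-4) = -4*G - 4*y)
l = -234 (l = (-2 + 15)*(-22 + 4) = 13*(-18) = -234)
h = 13
(0*x(5, 2) + l)*h = (0*(-4*2 - 4*5) - 234)*13 = (0*(-8 - 20) - 234)*13 = (0*(-28) - 234)*13 = (0 - 234)*13 = -234*13 = -3042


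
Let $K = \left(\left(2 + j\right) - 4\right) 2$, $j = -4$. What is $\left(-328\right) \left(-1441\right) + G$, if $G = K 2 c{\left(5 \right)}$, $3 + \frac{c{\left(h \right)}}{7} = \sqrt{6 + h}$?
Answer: $473152 - 168 \sqrt{11} \approx 4.726 \cdot 10^{5}$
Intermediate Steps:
$K = -12$ ($K = \left(\left(2 - 4\right) - 4\right) 2 = \left(-2 - 4\right) 2 = \left(-6\right) 2 = -12$)
$c{\left(h \right)} = -21 + 7 \sqrt{6 + h}$
$G = 504 - 168 \sqrt{11}$ ($G = \left(-12\right) 2 \left(-21 + 7 \sqrt{6 + 5}\right) = - 24 \left(-21 + 7 \sqrt{11}\right) = 504 - 168 \sqrt{11} \approx -53.193$)
$\left(-328\right) \left(-1441\right) + G = \left(-328\right) \left(-1441\right) + \left(504 - 168 \sqrt{11}\right) = 472648 + \left(504 - 168 \sqrt{11}\right) = 473152 - 168 \sqrt{11}$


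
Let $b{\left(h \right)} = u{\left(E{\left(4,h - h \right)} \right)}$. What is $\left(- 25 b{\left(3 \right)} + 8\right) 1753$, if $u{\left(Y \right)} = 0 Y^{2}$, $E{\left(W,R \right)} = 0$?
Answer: $14024$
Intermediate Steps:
$u{\left(Y \right)} = 0$
$b{\left(h \right)} = 0$
$\left(- 25 b{\left(3 \right)} + 8\right) 1753 = \left(\left(-25\right) 0 + 8\right) 1753 = \left(0 + 8\right) 1753 = 8 \cdot 1753 = 14024$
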